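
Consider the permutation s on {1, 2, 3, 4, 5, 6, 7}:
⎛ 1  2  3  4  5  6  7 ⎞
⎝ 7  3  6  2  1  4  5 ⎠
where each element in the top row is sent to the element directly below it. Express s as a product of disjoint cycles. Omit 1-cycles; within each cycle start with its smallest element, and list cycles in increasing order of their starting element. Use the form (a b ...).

Iterating s from 1 gives 1 → 7 → 5 → 1; that is the 3-cycle (1 7 5).
Repeating from the next unused element and collecting all non-trivial cycles gives (1 7 5)(2 3 6 4).

(1 7 5)(2 3 6 4)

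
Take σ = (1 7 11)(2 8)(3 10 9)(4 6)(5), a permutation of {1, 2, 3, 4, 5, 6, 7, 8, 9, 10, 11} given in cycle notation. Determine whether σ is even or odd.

The cycle lengths are 3, 3, 2, 2, 1.
A cycle is odd iff its length is even; σ has 2 even-length cycles, so sgn(σ) = (−1)^2 and σ is even.

even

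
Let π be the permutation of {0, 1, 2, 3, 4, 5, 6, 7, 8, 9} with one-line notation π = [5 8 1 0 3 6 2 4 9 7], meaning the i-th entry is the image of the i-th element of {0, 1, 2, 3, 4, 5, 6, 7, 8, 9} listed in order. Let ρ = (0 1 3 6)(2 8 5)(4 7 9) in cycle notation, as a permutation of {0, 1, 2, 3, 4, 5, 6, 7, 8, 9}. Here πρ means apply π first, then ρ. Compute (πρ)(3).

1

π(3) = 0, then ρ(0) = 1; composing gives (πρ)(3) = 1.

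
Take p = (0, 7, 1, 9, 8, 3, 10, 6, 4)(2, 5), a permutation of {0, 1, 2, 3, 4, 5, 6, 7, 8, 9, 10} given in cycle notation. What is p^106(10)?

10 lies in the 9-cycle (0, 7, 1, 9, 8, 3, 10, 6, 4).
Since the cycle has length 9, p^106 acts on it the same as p^7 (106 mod 9 = 7).
Advancing 7 steps from 10: 10 → 6 → 4 → 0 → 7 → 1 → 9 → 8.

8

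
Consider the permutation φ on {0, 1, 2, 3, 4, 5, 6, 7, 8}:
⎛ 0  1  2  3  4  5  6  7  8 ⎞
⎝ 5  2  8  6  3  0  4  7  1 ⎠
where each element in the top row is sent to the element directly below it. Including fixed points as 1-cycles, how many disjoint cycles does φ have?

4

The cycle decomposition is (0 5)(1 2 8)(3 6 4)(7), which has 4 cycles (counting 1-cycles).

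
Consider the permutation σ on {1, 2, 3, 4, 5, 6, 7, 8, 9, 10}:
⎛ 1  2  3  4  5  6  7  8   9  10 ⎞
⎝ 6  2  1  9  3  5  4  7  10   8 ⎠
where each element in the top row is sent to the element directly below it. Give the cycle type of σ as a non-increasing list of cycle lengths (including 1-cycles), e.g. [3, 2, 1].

[5, 4, 1]

The disjoint cycles are (1, 6, 5, 3)(2)(4, 9, 10, 8, 7), with lengths 5, 4, 1 in non-increasing order.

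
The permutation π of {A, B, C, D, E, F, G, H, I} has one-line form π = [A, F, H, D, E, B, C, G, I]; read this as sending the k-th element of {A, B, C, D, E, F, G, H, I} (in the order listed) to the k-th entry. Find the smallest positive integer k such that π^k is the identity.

6

Decomposing into disjoint cycles gives cycle lengths 3, 2, 1, 1, 1, 1.
The order of π is the least common multiple of its cycle lengths: lcm(3, 2) = 6.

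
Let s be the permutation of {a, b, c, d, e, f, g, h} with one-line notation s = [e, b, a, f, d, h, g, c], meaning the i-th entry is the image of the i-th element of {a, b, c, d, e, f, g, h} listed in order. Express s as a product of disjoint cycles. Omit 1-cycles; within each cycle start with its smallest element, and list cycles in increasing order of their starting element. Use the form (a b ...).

Start at a and follow images: a → e → d → f → h → c → a, giving the cycle (a e d f h c).
Repeating from the next unused element and collecting all non-trivial cycles gives (a e d f h c).

(a e d f h c)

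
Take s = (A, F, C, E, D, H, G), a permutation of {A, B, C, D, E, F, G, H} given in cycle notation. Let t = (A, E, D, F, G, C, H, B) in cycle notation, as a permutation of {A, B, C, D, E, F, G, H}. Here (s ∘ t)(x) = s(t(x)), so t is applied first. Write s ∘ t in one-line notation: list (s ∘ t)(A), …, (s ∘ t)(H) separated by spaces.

(s ∘ t)(x) = s(t(x)). Computing each image: s(t(A)) = s(E) = D, s(t(B)) = s(A) = F, s(t(C)) = s(H) = G, s(t(D)) = s(F) = C, s(t(E)) = s(D) = H, s(t(F)) = s(G) = A, s(t(G)) = s(C) = E, s(t(H)) = s(B) = B.
Hence s ∘ t = [D F G C H A E B].

D F G C H A E B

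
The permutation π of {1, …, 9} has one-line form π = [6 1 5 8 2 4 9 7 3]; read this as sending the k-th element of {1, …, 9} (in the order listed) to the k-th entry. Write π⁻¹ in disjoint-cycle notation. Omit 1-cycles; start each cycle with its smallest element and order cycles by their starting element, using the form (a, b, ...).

First write π in disjoint cycles: (1, 6, 4, 8, 7, 9, 3, 5, 2).
The inverse reverses every cycle; in canonical form, π⁻¹ = (1, 2, 5, 3, 9, 7, 8, 4, 6).

(1, 2, 5, 3, 9, 7, 8, 4, 6)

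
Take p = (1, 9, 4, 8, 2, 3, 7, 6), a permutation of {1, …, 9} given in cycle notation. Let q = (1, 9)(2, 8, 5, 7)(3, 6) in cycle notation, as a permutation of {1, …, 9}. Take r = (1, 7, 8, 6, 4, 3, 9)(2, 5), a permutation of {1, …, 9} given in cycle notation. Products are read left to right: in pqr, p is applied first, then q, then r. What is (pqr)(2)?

Chase 2: p(2) = 3; q(3) = 6; r(6) = 4. Hence (pqr)(2) = 4.

4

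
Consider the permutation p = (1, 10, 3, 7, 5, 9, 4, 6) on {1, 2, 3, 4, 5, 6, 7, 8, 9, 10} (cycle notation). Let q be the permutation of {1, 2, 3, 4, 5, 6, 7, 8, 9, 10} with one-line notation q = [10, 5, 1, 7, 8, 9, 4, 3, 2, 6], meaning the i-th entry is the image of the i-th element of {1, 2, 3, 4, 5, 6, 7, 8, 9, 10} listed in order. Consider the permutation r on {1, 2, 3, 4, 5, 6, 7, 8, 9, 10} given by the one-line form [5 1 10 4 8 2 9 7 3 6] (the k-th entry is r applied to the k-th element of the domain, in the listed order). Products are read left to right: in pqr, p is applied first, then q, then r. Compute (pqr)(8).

Chase 8: p(8) = 8; q(8) = 3; r(3) = 10. Hence (pqr)(8) = 10.

10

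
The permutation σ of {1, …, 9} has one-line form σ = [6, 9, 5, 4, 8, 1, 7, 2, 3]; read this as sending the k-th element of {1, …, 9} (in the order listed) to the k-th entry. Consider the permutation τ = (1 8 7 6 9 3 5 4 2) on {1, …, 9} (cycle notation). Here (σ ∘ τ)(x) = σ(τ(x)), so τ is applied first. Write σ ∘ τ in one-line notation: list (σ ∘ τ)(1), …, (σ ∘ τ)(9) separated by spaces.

Chase each element through τ then σ: 1 → 8 → 2; 2 → 1 → 6; 3 → 5 → 8; 4 → 2 → 9; 5 → 4 → 4; 6 → 9 → 3; 7 → 6 → 1; 8 → 7 → 7; 9 → 3 → 5.
Collecting the images, σ ∘ τ = [2 6 8 9 4 3 1 7 5].

2 6 8 9 4 3 1 7 5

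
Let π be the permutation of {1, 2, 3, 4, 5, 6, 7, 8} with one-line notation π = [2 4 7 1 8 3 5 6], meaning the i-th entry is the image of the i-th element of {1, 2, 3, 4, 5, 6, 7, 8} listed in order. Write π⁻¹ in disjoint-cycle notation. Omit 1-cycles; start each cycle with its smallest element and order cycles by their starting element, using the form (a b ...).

(1 4 2)(3 6 8 5 7)

The cycle decomposition of π is (1 2 4)(3 7 5 8 6).
The inverse reverses every cycle; in canonical form, π⁻¹ = (1 4 2)(3 6 8 5 7).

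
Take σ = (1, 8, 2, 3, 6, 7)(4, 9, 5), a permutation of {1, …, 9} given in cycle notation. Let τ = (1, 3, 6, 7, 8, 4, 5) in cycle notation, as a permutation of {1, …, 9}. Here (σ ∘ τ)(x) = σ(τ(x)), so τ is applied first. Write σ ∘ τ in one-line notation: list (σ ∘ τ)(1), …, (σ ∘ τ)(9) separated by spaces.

6 3 7 4 8 1 2 9 5

For each element, apply τ then σ: 1 → 3 → 6; 2 → 2 → 3; 3 → 6 → 7; 4 → 5 → 4; 5 → 1 → 8; 6 → 7 → 1; 7 → 8 → 2; 8 → 4 → 9; 9 → 9 → 5.
Collecting the images, σ ∘ τ = [6 3 7 4 8 1 2 9 5].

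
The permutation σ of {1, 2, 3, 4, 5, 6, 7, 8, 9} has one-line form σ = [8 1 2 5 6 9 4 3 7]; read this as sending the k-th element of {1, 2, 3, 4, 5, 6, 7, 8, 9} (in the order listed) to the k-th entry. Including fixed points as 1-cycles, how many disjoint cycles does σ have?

The cycle decomposition is (1, 8, 3, 2)(4, 5, 6, 9, 7), which has 2 cycles (counting 1-cycles).

2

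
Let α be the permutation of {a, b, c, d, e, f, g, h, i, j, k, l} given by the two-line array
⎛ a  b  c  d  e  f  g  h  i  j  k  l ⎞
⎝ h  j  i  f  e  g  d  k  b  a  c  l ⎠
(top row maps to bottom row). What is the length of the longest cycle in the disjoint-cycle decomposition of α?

Decomposing into disjoint cycles gives (a h k c i b j)(d f g); the longest has length 7.

7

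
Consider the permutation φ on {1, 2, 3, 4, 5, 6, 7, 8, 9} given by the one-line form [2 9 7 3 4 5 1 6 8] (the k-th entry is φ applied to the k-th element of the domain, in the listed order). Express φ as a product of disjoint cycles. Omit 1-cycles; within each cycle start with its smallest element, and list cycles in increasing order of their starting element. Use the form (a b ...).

(1 2 9 8 6 5 4 3 7)

From 1: 1 → 2 → 9 → 8 → 6 → 5 → 4 → 3 → 7 → 1, closing the cycle (1 2 9 8 6 5 4 3 7).
Repeating from the next unused element and collecting all non-trivial cycles gives (1 2 9 8 6 5 4 3 7).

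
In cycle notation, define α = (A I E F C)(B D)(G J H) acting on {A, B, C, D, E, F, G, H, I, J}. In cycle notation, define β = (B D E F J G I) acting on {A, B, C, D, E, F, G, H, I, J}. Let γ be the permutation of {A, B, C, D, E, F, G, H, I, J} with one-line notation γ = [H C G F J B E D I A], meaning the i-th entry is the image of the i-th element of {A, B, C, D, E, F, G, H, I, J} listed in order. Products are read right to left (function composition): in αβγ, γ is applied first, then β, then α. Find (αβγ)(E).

J

(αβγ)(E) = α(β(γ(E))). γ(E) = J, then β(J) = G, then α(G) = J, so the result is J.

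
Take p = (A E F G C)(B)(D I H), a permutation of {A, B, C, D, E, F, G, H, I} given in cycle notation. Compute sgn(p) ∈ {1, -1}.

1

The cycle lengths are 5, 3, 1.
A cycle of length ℓ contributes ℓ−1 transpositions, so p is a product of 4 + 2 = 6 transpositions — even.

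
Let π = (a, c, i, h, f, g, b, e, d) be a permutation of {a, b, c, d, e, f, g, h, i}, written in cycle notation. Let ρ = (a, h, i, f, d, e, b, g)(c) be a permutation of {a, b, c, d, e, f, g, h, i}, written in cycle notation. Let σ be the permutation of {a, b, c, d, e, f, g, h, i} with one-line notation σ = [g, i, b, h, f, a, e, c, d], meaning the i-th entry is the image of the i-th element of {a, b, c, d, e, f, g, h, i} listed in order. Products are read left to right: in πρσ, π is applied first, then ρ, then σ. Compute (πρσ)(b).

Apply the permutations in order: π(b) = e, then ρ(e) = b, then σ(b) = i. So (πρσ)(b) = i.

i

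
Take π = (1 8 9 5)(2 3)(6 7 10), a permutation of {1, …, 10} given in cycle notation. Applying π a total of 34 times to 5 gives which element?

5 lies in the 4-cycle (1 8 9 5).
Powers repeat with period 4 on this cycle, and 34 mod 4 = 2, so π^34(5) = π^2(5).
Stepping 2 places around the cycle: 5 → 1 → 8.

8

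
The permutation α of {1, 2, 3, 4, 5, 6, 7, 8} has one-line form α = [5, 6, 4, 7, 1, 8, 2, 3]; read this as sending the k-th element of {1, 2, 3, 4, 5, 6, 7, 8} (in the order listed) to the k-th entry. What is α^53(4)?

Tracing 4 → 7 → … returns to 4 after 6 steps, so 4 lies in a 6-cycle (2, 6, 8, 3, 4, 7).
On a 6-cycle, α^6 is the identity, so α^53 = α^5 there (53 ≡ 5 mod 6).
Stepping 5 places around the cycle: 4 → 7 → 2 → 6 → 8 → 3.

3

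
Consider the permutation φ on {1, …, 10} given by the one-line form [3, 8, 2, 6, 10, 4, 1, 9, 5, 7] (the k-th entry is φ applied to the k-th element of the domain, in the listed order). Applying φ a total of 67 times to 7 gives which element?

2

Tracing 7 → 1 → … returns to 7 after 8 steps, so 7 lies in an 8-cycle (1 3 2 8 9 5 10 7).
Since the cycle has length 8, φ^67 acts on it the same as φ^3 (67 mod 8 = 3).
Stepping 3 places around the cycle: 7 → 1 → 3 → 2.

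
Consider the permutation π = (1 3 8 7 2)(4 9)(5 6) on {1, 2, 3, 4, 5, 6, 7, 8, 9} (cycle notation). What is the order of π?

10

The disjoint cycles have lengths 5, 2, 2.
The order of π is the least common multiple of its cycle lengths: lcm(5, 2, 2) = 10.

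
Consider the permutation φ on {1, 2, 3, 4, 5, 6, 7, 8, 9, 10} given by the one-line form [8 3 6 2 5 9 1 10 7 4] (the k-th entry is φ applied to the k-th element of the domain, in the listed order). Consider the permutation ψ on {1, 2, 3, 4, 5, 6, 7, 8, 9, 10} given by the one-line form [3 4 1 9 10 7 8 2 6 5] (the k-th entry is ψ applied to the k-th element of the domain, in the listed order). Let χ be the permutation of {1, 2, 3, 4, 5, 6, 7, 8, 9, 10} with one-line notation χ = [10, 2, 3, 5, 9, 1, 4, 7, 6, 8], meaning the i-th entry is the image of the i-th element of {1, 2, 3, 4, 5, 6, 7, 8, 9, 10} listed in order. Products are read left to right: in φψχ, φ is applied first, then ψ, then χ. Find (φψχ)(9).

Apply the permutations in order: φ(9) = 7, then ψ(7) = 8, then χ(8) = 7. So (φψχ)(9) = 7.

7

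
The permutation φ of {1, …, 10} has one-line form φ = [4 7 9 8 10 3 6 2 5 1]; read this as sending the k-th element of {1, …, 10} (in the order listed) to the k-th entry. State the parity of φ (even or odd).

In disjoint-cycle form the cycle lengths are 10.
A cycle of length ℓ contributes ℓ−1 transpositions, so φ is a product of 9 transpositions — odd.

odd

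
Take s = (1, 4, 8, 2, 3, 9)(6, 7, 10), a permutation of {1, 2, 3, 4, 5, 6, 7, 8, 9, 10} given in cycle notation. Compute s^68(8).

3

8 lies in the 6-cycle (1, 4, 8, 2, 3, 9).
Since the cycle has length 6, s^68 acts on it the same as s^2 (68 mod 6 = 2).
Stepping 2 places around the cycle: 8 → 2 → 3.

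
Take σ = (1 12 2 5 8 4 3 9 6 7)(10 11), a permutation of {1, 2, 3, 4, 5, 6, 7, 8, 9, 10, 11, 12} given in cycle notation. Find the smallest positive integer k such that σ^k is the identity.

10

The disjoint cycles have lengths 10, 2.
The order is lcm(10, 2) = 10.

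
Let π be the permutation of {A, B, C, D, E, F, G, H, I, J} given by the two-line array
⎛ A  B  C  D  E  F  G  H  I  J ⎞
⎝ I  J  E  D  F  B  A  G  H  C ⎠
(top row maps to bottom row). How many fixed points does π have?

The fixed points (elements with π(x) = x) are {D}, so there is 1.

1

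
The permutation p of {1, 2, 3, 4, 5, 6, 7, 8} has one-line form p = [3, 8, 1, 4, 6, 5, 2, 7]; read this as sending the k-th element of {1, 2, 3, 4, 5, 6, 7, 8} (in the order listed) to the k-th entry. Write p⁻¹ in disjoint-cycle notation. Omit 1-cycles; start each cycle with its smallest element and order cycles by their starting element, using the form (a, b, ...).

(1, 3)(2, 7, 8)(5, 6)

First write p in disjoint cycles: (1, 3)(2, 8, 7)(5, 6).
Reversing each cycle (and rotating so the smallest element leads) gives p⁻¹ = (1, 3)(2, 7, 8)(5, 6).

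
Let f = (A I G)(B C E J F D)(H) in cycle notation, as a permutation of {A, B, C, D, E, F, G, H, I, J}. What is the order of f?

The disjoint cycles have lengths 6, 3, 1.
The order of f is the least common multiple of its cycle lengths: lcm(6, 3) = 6.

6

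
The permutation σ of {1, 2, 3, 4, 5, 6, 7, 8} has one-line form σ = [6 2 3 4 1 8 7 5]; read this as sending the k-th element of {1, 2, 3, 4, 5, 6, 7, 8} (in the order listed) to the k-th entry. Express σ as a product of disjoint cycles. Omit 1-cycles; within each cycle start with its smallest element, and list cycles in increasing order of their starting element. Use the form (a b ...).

Start at 1 and follow images: 1 → 6 → 8 → 5 → 1, giving the cycle (1 6 8 5).
Continuing from each remaining unvisited element yields (1 6 8 5).

(1 6 8 5)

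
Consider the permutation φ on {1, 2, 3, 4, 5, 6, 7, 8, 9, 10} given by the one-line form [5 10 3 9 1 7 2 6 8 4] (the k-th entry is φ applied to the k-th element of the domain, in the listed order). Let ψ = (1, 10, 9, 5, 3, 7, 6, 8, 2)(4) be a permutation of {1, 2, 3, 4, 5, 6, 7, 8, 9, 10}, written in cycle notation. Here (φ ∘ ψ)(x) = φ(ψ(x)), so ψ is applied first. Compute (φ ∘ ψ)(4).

9

(φ ∘ ψ)(4) = φ(ψ(4)). ψ(4) = 4, then φ(4) = 9. So (φ ∘ ψ)(4) = 9.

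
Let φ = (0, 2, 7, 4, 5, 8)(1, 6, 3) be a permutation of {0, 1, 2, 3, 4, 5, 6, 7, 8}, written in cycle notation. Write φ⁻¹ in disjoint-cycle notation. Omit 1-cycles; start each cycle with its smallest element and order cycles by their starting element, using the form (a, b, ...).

(0, 8, 5, 4, 7, 2)(1, 3, 6)

The inverse reverses each cycle.
After reversing and putting each cycle's least element first, φ⁻¹ = (0, 8, 5, 4, 7, 2)(1, 3, 6).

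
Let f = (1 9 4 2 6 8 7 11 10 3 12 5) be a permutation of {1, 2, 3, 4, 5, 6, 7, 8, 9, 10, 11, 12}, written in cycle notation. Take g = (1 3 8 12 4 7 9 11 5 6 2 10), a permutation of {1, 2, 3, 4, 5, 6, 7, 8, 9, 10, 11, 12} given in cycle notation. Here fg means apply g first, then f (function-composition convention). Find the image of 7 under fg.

4

First apply g: g(7) = 9, then f(9) = 4. Thus (fg)(7) = 4.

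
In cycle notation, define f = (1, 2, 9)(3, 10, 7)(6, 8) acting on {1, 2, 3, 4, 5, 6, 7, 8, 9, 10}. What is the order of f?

The disjoint cycles have lengths 3, 3, 2, 1, 1.
The order is lcm(3, 3, 2) = 6.

6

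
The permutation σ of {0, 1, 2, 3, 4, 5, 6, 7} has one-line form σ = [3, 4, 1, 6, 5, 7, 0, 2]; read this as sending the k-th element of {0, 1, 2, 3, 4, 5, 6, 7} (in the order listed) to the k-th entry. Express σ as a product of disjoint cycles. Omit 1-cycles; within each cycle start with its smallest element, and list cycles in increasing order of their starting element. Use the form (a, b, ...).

Start at 0 and follow images: 0 → 3 → 6 → 0, giving the cycle (0, 3, 6).
Repeating from the next unused element and collecting all non-trivial cycles gives (0, 3, 6)(1, 4, 5, 7, 2).

(0, 3, 6)(1, 4, 5, 7, 2)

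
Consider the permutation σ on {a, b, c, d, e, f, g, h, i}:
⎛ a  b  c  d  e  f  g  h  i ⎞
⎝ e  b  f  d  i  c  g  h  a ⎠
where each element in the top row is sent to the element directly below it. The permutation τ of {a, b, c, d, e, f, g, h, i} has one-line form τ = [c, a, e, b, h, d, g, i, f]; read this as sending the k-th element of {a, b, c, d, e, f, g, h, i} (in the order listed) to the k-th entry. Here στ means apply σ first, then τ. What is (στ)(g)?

σ(g) = g, then τ(g) = g; composing gives (στ)(g) = g.

g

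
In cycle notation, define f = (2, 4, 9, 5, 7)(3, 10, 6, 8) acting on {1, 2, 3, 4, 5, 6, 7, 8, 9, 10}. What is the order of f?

The cycle type of f is (5, 4, 1).
The order is lcm(5, 4) = 20.

20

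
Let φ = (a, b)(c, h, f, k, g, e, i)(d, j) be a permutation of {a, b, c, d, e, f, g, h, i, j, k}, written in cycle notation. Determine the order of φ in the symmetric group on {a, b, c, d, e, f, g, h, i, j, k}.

The disjoint cycles have lengths 7, 2, 2.
Since disjoint cycles commute, ord(φ) = lcm(7, 2, 2) = 14.

14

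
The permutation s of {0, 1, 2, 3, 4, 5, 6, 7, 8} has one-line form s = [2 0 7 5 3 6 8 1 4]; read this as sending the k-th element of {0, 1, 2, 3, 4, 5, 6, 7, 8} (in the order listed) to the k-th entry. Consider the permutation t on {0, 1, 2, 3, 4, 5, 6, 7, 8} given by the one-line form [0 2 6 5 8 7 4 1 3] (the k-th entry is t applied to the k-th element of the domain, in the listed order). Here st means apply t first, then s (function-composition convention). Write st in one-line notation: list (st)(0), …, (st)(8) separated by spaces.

Chase each element through t then s: 0 → 0 → 2; 1 → 2 → 7; 2 → 6 → 8; 3 → 5 → 6; 4 → 8 → 4; 5 → 7 → 1; 6 → 4 → 3; 7 → 1 → 0; 8 → 3 → 5.
So st in one-line form is 2 7 8 6 4 1 3 0 5.

2 7 8 6 4 1 3 0 5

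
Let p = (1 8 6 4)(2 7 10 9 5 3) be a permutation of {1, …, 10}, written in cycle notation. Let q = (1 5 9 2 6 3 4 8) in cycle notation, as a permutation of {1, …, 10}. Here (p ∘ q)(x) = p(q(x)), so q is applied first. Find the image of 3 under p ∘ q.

q(3) = 4, then p(4) = 1; composing gives (p ∘ q)(3) = 1.

1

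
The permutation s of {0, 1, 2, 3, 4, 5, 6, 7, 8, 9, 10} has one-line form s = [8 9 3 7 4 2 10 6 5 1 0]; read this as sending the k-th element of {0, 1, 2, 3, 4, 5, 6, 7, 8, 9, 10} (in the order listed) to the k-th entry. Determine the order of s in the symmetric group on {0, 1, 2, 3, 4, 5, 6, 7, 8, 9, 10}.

The disjoint-cycle form of s has cycle lengths 8, 2, 1.
The order of s is the least common multiple of its cycle lengths: lcm(8, 2) = 8.

8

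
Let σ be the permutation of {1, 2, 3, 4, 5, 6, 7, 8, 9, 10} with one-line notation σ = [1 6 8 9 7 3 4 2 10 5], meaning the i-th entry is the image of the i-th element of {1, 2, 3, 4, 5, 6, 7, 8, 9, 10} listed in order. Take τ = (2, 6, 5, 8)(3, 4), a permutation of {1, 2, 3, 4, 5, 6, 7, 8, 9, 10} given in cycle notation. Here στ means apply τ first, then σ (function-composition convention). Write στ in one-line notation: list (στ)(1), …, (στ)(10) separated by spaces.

(στ)(x) = σ(τ(x)). Computing each image: σ(τ(1)) = σ(1) = 1, σ(τ(2)) = σ(6) = 3, σ(τ(3)) = σ(4) = 9, σ(τ(4)) = σ(3) = 8, σ(τ(5)) = σ(8) = 2, σ(τ(6)) = σ(5) = 7, σ(τ(7)) = σ(7) = 4, σ(τ(8)) = σ(2) = 6, σ(τ(9)) = σ(9) = 10, σ(τ(10)) = σ(10) = 5.
Hence στ = [1 3 9 8 2 7 4 6 10 5].

1 3 9 8 2 7 4 6 10 5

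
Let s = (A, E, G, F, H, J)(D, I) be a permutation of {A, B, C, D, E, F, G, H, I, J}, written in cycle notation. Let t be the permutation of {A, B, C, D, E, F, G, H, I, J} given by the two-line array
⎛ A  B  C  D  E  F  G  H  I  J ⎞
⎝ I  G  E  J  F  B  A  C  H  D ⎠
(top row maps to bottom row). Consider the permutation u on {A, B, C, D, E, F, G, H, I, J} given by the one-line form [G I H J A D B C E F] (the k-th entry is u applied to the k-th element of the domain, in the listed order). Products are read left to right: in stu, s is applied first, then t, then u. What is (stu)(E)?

Chase E: s(E) = G; t(G) = A; u(A) = G. Hence (stu)(E) = G.

G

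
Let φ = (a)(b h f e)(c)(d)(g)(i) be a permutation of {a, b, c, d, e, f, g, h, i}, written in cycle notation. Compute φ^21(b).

h

b lies in the 4-cycle (b h f e).
Since the cycle has length 4, φ^21 acts on it the same as φ^1 (21 mod 4 = 1).
Stepping 1 place around the cycle: b → h.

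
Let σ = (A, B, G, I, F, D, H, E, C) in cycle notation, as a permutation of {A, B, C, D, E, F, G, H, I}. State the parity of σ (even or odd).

even

The cycle lengths are 9.
A cycle is odd iff its length is even; σ has 0 even-length cycles, so sgn(σ) = (−1)^0 and σ is even.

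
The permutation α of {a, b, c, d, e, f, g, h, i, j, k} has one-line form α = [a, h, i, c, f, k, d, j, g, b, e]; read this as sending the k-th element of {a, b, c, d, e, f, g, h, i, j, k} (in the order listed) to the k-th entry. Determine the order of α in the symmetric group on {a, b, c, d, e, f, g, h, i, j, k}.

12

The disjoint-cycle form of α has cycle lengths 4, 3, 3, 1.
The order is lcm(4, 3, 3) = 12.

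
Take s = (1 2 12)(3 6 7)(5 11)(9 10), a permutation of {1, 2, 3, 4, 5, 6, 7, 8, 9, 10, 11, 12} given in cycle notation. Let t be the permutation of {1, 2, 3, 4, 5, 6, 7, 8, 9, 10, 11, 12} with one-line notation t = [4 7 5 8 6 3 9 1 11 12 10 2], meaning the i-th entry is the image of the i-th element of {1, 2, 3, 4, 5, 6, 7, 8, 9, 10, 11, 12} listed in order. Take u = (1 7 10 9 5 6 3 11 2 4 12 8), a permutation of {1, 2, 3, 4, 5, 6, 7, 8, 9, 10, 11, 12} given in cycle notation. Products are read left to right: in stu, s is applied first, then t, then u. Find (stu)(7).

6

Chase 7: s(7) = 3; t(3) = 5; u(5) = 6. Hence (stu)(7) = 6.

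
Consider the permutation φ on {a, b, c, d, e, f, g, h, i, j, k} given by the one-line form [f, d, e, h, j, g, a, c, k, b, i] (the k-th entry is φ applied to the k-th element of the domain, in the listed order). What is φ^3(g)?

Tracing g → a → … returns to g after 3 steps, so g lies in a 3-cycle (a f g).
Since the cycle has length 3, φ^3 acts on it the same as φ^0 (3 mod 3 = 0).
So φ^3(g) = g.

g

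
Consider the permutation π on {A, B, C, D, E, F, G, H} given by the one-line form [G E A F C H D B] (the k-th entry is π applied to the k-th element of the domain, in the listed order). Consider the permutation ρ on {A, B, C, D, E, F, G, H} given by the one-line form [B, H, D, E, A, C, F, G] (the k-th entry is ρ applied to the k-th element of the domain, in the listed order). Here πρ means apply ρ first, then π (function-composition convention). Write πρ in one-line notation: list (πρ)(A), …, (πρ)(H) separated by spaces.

(πρ)(x) = π(ρ(x)). Computing each image: π(ρ(A)) = π(B) = E, π(ρ(B)) = π(H) = B, π(ρ(C)) = π(D) = F, π(ρ(D)) = π(E) = C, π(ρ(E)) = π(A) = G, π(ρ(F)) = π(C) = A, π(ρ(G)) = π(F) = H, π(ρ(H)) = π(G) = D.
Hence πρ = [E B F C G A H D].

E B F C G A H D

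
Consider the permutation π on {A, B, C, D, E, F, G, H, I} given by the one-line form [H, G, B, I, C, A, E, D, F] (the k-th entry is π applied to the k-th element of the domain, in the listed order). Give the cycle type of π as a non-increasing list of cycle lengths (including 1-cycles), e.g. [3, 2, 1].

The disjoint cycles are (A, H, D, I, F)(B, G, E, C), with lengths 5, 4 in non-increasing order.

[5, 4]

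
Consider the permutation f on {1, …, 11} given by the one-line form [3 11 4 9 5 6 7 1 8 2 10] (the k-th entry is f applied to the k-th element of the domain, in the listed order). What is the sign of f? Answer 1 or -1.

In disjoint-cycle form the cycle lengths are 5, 3, 1, 1, 1.
A cycle is odd iff its length is even; f has 0 even-length cycles, so sgn(f) = (−1)^0 and f is even.

1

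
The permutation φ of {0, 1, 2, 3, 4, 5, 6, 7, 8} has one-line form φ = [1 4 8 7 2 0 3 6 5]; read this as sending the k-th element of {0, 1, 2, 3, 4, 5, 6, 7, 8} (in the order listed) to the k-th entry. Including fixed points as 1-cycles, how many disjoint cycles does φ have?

2

The cycle decomposition is (0 1 4 2 8 5)(3 7 6), which has 2 cycles (counting 1-cycles).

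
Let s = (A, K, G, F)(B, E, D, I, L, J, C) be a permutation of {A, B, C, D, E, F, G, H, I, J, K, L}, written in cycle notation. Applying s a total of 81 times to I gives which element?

B

I lies in the 7-cycle (B, E, D, I, L, J, C).
On a 7-cycle, s^7 is the identity, so s^81 = s^4 there (81 ≡ 4 mod 7).
Stepping 4 places around the cycle: I → L → J → C → B.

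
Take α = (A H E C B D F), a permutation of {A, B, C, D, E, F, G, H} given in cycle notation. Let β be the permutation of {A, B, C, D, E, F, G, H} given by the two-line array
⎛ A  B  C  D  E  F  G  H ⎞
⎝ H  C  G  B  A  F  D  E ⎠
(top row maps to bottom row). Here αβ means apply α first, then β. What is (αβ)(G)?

α(G) = G, then β(G) = D; composing gives (αβ)(G) = D.

D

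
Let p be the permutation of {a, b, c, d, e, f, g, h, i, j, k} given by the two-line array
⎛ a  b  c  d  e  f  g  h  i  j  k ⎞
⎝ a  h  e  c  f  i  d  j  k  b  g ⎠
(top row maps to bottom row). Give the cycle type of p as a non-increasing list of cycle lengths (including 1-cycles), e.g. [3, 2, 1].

[7, 3, 1]

The disjoint cycles are (a)(b, h, j)(c, e, f, i, k, g, d), with lengths 7, 3, 1 in non-increasing order.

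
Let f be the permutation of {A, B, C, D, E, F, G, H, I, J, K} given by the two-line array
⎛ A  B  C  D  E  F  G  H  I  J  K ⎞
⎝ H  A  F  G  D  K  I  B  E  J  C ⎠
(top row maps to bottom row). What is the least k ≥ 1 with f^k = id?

Writing f as disjoint cycles, the cycle lengths are 4, 3, 3, 1.
The order is lcm(4, 3, 3) = 12.

12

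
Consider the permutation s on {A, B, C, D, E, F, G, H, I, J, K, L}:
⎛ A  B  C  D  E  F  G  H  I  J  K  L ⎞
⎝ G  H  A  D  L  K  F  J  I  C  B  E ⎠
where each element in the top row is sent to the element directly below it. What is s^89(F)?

K

Tracing F → K → … returns to F after 8 steps, so F lies in an 8-cycle (A G F K B H J C).
Powers repeat with period 8 on this cycle, and 89 mod 8 = 1, so s^89(F) = s^1(F).
Advancing 1 step from F: F → K.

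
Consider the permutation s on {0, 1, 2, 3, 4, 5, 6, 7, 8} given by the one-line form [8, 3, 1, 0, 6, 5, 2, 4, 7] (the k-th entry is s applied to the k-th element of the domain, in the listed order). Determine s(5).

5 is element number 6 of the domain, and entry number 6 of the one-line form is 5, so s(5) = 5.

5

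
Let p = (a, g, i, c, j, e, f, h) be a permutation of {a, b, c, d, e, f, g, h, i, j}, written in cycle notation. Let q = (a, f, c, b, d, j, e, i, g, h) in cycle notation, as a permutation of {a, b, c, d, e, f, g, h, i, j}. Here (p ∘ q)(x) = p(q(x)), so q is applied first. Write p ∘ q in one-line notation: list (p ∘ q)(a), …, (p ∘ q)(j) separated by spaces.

h d b e c j a g i f

Chase each element through q then p: a → f → h; b → d → d; c → b → b; d → j → e; e → i → c; f → c → j; g → h → a; h → a → g; i → g → i; j → e → f.
So p ∘ q in one-line form is h d b e c j a g i f.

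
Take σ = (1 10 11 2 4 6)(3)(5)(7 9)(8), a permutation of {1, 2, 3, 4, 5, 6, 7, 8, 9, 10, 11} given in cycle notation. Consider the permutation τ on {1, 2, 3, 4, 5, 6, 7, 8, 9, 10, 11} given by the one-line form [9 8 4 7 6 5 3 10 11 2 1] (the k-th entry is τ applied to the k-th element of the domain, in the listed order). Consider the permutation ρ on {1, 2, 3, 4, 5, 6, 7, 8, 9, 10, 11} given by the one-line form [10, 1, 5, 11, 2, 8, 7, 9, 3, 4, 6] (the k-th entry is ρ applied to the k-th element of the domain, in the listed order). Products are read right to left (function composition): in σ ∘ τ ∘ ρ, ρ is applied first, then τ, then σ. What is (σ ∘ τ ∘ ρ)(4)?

(σ ∘ τ ∘ ρ)(4) = σ(τ(ρ(4))). ρ(4) = 11, then τ(11) = 1, then σ(1) = 10, so the result is 10.

10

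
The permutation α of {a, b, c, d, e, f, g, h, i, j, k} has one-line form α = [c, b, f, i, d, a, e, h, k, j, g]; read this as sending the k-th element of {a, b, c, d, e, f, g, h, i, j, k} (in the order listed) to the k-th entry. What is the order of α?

15

Decomposing into disjoint cycles gives cycle lengths 5, 3, 1, 1, 1.
The order is lcm(5, 3) = 15.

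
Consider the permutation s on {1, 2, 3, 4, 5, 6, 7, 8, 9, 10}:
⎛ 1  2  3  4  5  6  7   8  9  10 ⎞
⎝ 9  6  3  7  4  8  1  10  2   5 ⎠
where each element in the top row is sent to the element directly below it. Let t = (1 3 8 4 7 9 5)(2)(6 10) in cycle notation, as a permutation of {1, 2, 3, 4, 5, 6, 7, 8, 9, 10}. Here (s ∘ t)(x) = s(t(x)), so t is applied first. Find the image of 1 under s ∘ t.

3

(s ∘ t)(1) = s(t(1)). t(1) = 3, then s(3) = 3. So (s ∘ t)(1) = 3.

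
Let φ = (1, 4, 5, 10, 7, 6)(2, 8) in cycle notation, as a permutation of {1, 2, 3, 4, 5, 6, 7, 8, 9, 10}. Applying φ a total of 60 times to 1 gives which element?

1 lies in the 6-cycle (1, 4, 5, 10, 7, 6).
Powers repeat with period 6 on this cycle, and 60 mod 6 = 0, so φ^60(1) = φ^0(1).
So φ^60(1) = 1.

1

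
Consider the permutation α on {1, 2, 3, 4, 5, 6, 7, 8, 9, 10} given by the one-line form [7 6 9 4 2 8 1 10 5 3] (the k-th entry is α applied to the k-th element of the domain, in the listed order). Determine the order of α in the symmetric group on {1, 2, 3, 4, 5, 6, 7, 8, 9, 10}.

The disjoint-cycle form of α has cycle lengths 7, 2, 1.
The order is lcm(7, 2) = 14.

14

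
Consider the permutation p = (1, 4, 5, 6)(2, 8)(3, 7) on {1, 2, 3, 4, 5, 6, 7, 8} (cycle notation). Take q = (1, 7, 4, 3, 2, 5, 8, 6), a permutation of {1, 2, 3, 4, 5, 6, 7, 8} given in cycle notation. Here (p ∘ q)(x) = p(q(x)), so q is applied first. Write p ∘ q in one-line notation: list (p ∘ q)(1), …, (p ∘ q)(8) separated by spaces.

3 6 8 7 2 4 5 1

(p ∘ q)(x) = p(q(x)). Computing each image: p(q(1)) = p(7) = 3, p(q(2)) = p(5) = 6, p(q(3)) = p(2) = 8, p(q(4)) = p(3) = 7, p(q(5)) = p(8) = 2, p(q(6)) = p(1) = 4, p(q(7)) = p(4) = 5, p(q(8)) = p(6) = 1.
Hence p ∘ q = [3 6 8 7 2 4 5 1].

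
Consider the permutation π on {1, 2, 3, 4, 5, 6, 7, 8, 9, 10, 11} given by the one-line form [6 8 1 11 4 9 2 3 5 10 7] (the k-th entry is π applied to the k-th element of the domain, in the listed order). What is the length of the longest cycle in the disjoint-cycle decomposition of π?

10

Decomposing into disjoint cycles gives (1, 6, 9, 5, 4, 11, 7, 2, 8, 3); the longest has length 10.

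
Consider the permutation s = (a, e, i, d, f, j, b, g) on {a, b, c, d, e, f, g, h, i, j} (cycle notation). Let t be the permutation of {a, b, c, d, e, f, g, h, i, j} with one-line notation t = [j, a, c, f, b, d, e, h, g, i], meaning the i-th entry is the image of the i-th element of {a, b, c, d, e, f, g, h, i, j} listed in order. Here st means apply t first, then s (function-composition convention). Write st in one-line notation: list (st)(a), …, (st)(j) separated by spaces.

b e c j g f i h a d

(st)(x) = s(t(x)). Computing each image: s(t(a)) = s(j) = b, s(t(b)) = s(a) = e, s(t(c)) = s(c) = c, s(t(d)) = s(f) = j, s(t(e)) = s(b) = g, s(t(f)) = s(d) = f, s(t(g)) = s(e) = i, s(t(h)) = s(h) = h, s(t(i)) = s(g) = a, s(t(j)) = s(i) = d.
Hence st = [b e c j g f i h a d].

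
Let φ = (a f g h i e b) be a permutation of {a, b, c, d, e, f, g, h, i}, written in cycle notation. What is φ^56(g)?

g lies in the 7-cycle (a f g h i e b).
On a 7-cycle, φ^7 is the identity, so φ^56 = φ^0 there (56 ≡ 0 mod 7).
So φ^56(g) = g.

g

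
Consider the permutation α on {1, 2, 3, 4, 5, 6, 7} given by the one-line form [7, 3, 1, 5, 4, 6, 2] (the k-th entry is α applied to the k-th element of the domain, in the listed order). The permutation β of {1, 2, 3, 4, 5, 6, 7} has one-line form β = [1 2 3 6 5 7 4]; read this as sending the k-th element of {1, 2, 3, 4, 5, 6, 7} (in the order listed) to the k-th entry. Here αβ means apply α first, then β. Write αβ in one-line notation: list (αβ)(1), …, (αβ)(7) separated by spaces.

(αβ)(x) = β(α(x)). Computing each image: β(α(1)) = β(7) = 4, β(α(2)) = β(3) = 3, β(α(3)) = β(1) = 1, β(α(4)) = β(5) = 5, β(α(5)) = β(4) = 6, β(α(6)) = β(6) = 7, β(α(7)) = β(2) = 2.
Hence αβ = [4 3 1 5 6 7 2].

4 3 1 5 6 7 2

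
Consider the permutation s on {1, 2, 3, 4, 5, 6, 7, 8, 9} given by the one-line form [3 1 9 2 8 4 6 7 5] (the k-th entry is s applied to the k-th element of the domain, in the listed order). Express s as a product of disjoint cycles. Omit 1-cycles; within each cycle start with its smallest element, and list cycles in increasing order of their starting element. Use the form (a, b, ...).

(1, 3, 9, 5, 8, 7, 6, 4, 2)

Start at 1 and follow images: 1 → 3 → 9 → 5 → 8 → 7 → 6 → 4 → 2 → 1, giving the cycle (1, 3, 9, 5, 8, 7, 6, 4, 2).
Continuing from each remaining unvisited element yields (1, 3, 9, 5, 8, 7, 6, 4, 2).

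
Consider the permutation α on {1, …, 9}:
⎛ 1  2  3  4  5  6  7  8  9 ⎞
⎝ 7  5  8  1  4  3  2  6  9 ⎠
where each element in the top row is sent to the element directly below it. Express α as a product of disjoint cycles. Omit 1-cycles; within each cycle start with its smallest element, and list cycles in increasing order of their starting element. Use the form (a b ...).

Iterating α from 1 gives 1 → 7 → 2 → 5 → 4 → 1; that is the 5-cycle (1 7 2 5 4).
Continuing from each remaining unvisited element yields (1 7 2 5 4)(3 8 6).

(1 7 2 5 4)(3 8 6)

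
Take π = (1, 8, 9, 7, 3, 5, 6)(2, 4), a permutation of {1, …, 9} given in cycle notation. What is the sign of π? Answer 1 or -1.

-1

The cycle lengths are 7, 2.
A cycle of length ℓ contributes ℓ−1 transpositions, so π is a product of 6 + 1 = 7 transpositions — odd.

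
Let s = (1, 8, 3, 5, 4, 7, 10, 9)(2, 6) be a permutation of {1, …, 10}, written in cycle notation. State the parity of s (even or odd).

The cycle lengths are 8, 2.
A cycle is odd iff its length is even; s has 2 even-length cycles, so sgn(s) = (−1)^2 and s is even.

even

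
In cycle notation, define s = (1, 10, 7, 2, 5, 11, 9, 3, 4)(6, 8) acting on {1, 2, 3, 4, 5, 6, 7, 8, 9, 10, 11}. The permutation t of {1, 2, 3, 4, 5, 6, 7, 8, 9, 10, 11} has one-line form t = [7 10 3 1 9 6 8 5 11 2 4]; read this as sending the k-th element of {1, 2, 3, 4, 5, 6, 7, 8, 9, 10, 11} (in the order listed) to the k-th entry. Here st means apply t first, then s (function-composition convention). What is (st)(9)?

t(9) = 11, then s(11) = 9; composing gives (st)(9) = 9.

9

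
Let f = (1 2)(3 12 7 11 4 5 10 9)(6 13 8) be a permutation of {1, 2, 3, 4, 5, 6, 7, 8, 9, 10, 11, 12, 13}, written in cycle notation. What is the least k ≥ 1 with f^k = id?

The cycle type of f is (8, 3, 2).
Since disjoint cycles commute, ord(f) = lcm(8, 3, 2) = 24.

24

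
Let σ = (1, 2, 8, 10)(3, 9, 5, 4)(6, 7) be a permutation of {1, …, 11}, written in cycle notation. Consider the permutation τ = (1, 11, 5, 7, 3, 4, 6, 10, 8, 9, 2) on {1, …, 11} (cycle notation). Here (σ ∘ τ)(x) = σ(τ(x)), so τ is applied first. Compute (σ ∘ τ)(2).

τ(2) = 1, then σ(1) = 2; composing gives (σ ∘ τ)(2) = 2.

2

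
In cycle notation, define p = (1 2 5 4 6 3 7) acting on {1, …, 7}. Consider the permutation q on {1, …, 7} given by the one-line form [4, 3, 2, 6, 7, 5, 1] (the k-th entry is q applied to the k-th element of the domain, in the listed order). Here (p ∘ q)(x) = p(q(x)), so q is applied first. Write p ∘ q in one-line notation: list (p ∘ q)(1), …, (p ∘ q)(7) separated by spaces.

6 7 5 3 1 4 2

(p ∘ q)(x) = p(q(x)). Computing each image: p(q(1)) = p(4) = 6, p(q(2)) = p(3) = 7, p(q(3)) = p(2) = 5, p(q(4)) = p(6) = 3, p(q(5)) = p(7) = 1, p(q(6)) = p(5) = 4, p(q(7)) = p(1) = 2.
Hence p ∘ q = [6 7 5 3 1 4 2].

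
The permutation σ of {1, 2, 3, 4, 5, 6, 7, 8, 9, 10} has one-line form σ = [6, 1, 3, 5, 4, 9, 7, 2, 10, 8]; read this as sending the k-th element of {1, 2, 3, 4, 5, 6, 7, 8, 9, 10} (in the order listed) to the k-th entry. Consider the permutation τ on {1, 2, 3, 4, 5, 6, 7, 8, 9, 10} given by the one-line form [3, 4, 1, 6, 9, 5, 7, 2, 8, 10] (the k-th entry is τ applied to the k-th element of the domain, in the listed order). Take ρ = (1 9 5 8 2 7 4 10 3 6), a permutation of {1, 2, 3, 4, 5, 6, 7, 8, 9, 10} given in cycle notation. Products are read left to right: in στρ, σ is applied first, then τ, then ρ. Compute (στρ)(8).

10

Chase 8: σ(8) = 2; τ(2) = 4; ρ(4) = 10. Hence (στρ)(8) = 10.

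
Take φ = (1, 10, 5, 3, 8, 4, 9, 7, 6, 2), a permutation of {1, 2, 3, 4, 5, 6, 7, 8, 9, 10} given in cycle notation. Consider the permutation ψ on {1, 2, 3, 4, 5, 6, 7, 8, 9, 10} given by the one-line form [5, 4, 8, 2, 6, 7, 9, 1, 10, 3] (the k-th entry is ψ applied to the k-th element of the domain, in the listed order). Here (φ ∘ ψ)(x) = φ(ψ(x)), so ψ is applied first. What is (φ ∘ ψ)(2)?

9

(φ ∘ ψ)(2) = φ(ψ(2)). ψ(2) = 4, then φ(4) = 9. So (φ ∘ ψ)(2) = 9.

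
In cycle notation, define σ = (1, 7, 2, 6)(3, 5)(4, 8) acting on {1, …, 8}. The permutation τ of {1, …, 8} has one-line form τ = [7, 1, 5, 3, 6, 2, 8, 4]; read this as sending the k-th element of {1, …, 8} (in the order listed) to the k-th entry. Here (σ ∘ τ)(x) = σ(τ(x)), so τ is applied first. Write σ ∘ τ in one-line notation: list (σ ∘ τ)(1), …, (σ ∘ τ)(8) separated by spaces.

Chase each element through τ then σ: 1 → 7 → 2; 2 → 1 → 7; 3 → 5 → 3; 4 → 3 → 5; 5 → 6 → 1; 6 → 2 → 6; 7 → 8 → 4; 8 → 4 → 8.
Collecting the images, σ ∘ τ = [2 7 3 5 1 6 4 8].

2 7 3 5 1 6 4 8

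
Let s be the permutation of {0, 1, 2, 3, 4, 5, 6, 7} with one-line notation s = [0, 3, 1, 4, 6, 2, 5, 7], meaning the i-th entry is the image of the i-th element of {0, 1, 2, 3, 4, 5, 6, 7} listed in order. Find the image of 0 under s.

0

0 is element number 1 of the domain, and entry number 1 of the one-line form is 0, so s(0) = 0.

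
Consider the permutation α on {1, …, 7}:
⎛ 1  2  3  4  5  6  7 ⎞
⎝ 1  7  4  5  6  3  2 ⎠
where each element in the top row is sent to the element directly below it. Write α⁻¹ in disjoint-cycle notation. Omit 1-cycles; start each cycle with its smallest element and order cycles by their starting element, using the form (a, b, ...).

(2, 7)(3, 6, 5, 4)

The cycle decomposition of α is (2, 7)(3, 4, 5, 6).
Reversing each cycle (and rotating so the smallest element leads) gives α⁻¹ = (2, 7)(3, 6, 5, 4).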